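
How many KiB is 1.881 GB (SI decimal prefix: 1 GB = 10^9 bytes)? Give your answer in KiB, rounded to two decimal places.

1,836,914.06 KiB

1.881 GB × 1,000,000,000 bytes/GB = 1,881,000,000 bytes
1 KiB = 1,024 bytes
1,881,000,000 / 1,024 = 1,836,914.06 KiB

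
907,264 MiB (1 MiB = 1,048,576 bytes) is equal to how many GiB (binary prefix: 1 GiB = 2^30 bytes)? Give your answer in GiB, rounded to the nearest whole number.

907,264 MiB = 907,264 × 2^20 bytes = 951,335,256,064 bytes
1 GiB = 1,073,741,824 bytes
951,335,256,064 / 1,073,741,824 = 886 GiB

886 GiB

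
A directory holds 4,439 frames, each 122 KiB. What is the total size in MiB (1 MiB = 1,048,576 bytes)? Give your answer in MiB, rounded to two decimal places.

Total = 4,439 × 122 KiB = 541,558 KiB
= 541,558 × 1,024 bytes = 554,555,392 bytes
1 MiB = 1,048,576 bytes
554,555,392 / 1,048,576 = 528.87 MiB

528.87 MiB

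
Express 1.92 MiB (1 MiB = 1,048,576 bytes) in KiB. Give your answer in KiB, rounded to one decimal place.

1,966.1 KiB

1.92 MiB = 1.92 × 2^20 bytes = 2,013,265.92 bytes
1 KiB = 1,024 bytes
2,013,265.92 / 1,024 = 1,966.1 KiB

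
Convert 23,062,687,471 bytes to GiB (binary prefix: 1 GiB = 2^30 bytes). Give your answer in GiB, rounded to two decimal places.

23,062,687,471 bytes given.
1 GiB = 2^30 bytes = 1,073,741,824 bytes
23,062,687,471 / 1,073,741,824 = 21.48 GiB

21.48 GiB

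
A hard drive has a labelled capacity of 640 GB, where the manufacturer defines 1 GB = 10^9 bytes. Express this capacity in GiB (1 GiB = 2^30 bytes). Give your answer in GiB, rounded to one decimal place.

640 GB = 640 × 10^9 bytes = 640,000,000,000 bytes
1 GiB = 2^30 bytes = 1,073,741,824 bytes
640,000,000,000 / 1,073,741,824 = 596.0 GiB

596.0 GiB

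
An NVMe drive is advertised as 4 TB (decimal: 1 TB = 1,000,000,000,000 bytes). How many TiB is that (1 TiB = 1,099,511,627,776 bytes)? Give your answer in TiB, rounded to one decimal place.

4 TB = 4 × 10^12 bytes = 4,000,000,000,000 bytes
1 TiB = 2^40 bytes = 1,099,511,627,776 bytes
4,000,000,000,000 / 1,099,511,627,776 = 3.6 TiB

3.6 TiB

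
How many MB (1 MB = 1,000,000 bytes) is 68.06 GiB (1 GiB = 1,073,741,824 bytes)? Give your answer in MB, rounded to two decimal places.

73,078.87 MB

68.06 GiB = 68.06 × 2^30 bytes = 73,078,868,541.44 bytes
1 MB = 10^6 bytes = 1,000,000 bytes
73,078,868,541.44 / 1,000,000 = 73,078.87 MB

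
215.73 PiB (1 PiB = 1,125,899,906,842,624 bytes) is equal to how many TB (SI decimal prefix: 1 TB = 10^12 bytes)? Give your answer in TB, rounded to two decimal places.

242,890.39 TB

215.73 PiB × 1,125,899,906,842,624 bytes/PiB = 242,890,386,903,159,275.52 bytes
1 TB = 1,000,000,000,000 bytes
242,890,386,903,159,275.52 / 1,000,000,000,000 = 242,890.39 TB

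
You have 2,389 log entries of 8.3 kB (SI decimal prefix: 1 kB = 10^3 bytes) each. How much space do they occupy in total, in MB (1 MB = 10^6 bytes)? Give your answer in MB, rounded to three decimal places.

Total = 2,389 × 8.3 kB = 19828.7 kB
= 19828.7 × 1,000 bytes = 19,828,700 bytes
1 MB = 1,000,000 bytes
19,828,700 / 1,000,000 = 19.829 MB

19.829 MB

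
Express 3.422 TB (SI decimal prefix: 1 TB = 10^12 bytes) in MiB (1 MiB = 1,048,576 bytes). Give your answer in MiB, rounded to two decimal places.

3,263,473.51 MiB

3.422 TB × 1,000,000,000,000 bytes/TB = 3,422,000,000,000 bytes
1 MiB = 1,048,576 bytes
3,422,000,000,000 / 1,048,576 = 3,263,473.51 MiB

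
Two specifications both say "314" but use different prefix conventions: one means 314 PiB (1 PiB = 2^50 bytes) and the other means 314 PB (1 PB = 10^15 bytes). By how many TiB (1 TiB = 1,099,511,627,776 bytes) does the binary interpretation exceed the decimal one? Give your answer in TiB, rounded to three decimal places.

314 PiB = 314 × 1,125,899,906,842,624 = 353,532,570,748,583,936 bytes
314 PB = 314 × 1,000,000,000,000,000 = 314,000,000,000,000,000 bytes
difference = 39,532,570,748,583,936 bytes
39,532,570,748,583,936 / 1,099,511,627,776 = 35,954.664 TiB

35,954.664 TiB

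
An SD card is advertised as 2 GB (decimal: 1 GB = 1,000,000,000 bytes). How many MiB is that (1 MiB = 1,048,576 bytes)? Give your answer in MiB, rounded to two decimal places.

1,907.35 MiB

2 GB = 2 × 10^9 bytes = 2,000,000,000 bytes
1 MiB = 2^20 bytes = 1,048,576 bytes
2,000,000,000 / 1,048,576 = 1,907.35 MiB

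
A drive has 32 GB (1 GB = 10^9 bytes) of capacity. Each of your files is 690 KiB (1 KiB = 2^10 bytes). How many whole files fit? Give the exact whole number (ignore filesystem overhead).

Capacity: 32 GB = 32,000,000,000 bytes
Per item: 690 KiB = 706,560 bytes
⌊32,000,000,000 / 706,560⌋ = 45,289

45,289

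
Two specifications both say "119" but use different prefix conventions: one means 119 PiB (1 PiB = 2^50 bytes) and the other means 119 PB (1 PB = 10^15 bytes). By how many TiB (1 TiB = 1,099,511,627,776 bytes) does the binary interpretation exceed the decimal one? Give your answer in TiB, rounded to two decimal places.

119 PiB = 119 × 1,125,899,906,842,624 = 133,982,088,914,272,256 bytes
119 PB = 119 × 1,000,000,000,000,000 = 119,000,000,000,000,000 bytes
difference = 14,982,088,914,272,256 bytes
14,982,088,914,272,256 / 1,099,511,627,776 = 13,626.13 TiB

13,626.13 TiB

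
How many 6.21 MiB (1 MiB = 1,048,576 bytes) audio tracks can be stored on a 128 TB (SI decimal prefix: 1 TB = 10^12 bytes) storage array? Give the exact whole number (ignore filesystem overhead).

Capacity: 128 TB = 128,000,000,000,000 bytes
Per item: 6.21 MiB = 6,511,656.96 bytes
⌊128,000,000,000,000 / 6,511,656.96⌋ = 19,657,055

19,657,055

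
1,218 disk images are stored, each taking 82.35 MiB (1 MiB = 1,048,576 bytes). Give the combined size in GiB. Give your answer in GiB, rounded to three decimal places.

97.951 GiB

Total = 1,218 × 82.35 MiB = 100302.3 MiB
= 100302.3 × 1,048,576 bytes = 105,174,584,524.8 bytes
1 GiB = 1,073,741,824 bytes
105,174,584,524.8 / 1,073,741,824 = 97.951 GiB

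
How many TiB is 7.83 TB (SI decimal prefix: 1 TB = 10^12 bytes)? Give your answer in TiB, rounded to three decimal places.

7.121 TiB

7.83 TB × 1,000,000,000,000 bytes/TB = 7,830,000,000,000 bytes
1 TiB = 2^40 bytes = 1,099,511,627,776 bytes
7,830,000,000,000 / 1,099,511,627,776 = 7.121 TiB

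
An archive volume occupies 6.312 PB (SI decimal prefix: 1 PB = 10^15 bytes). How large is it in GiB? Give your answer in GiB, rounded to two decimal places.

5,878,508.09 GiB

6.312 PB × 1,000,000,000,000,000 bytes/PB = 6,312,000,000,000,000 bytes
1 GiB = 2^30 bytes = 1,073,741,824 bytes
6,312,000,000,000,000 / 1,073,741,824 = 5,878,508.09 GiB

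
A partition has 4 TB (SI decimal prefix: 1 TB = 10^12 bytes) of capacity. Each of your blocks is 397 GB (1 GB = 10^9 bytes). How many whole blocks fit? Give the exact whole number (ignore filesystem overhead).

Capacity: 4 TB = 4,000,000,000,000 bytes
Per item: 397 GB = 397,000,000,000 bytes
⌊4,000,000,000,000 / 397,000,000,000⌋ = 10

10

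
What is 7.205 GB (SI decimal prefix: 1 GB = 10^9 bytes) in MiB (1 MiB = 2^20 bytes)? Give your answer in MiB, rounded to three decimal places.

6,871.223 MiB

7.205 GB × 1,000,000,000 bytes/GB = 7,205,000,000 bytes
1 MiB = 2^20 bytes = 1,048,576 bytes
7,205,000,000 / 1,048,576 = 6,871.223 MiB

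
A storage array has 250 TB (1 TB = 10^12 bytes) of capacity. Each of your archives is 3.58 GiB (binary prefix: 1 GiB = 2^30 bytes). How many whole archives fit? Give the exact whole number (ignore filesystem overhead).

65,036

Capacity: 250 TB = 250,000,000,000,000 bytes
Per item: 3.58 GiB = 3,843,995,729.92 bytes
⌊250,000,000,000,000 / 3,843,995,729.92⌋ = 65,036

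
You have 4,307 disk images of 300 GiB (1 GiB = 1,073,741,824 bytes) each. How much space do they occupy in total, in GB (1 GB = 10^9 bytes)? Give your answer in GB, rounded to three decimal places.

1,387,381.811 GB

Total = 4,307 × 300 GiB = 1,292,100 GiB
= 1,292,100 × 1,073,741,824 bytes = 1,387,381,810,790,400 bytes
1 GB = 1,000,000,000 bytes
1,387,381,810,790,400 / 1,000,000,000 = 1,387,381.811 GB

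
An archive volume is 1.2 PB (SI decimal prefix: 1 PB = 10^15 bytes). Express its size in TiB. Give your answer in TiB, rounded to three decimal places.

1,091.394 TiB

1.2 PB × 1,000,000,000,000,000 bytes/PB = 1,200,000,000,000,000 bytes
1 TiB = 2^40 bytes = 1,099,511,627,776 bytes
1,200,000,000,000,000 / 1,099,511,627,776 = 1,091.394 TiB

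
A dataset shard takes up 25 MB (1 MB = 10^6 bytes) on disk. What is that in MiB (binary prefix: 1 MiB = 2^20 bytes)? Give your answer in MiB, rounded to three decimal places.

23.842 MiB

25 MB = 25 × 10^6 bytes = 25,000,000 bytes
1 MiB = 1,048,576 bytes
25,000,000 / 1,048,576 = 23.842 MiB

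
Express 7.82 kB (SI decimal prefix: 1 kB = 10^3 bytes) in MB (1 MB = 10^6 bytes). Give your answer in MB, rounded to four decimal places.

7.82 kB = 7.82 × 10^3 bytes = 7,820 bytes
1 MB = 1,000,000 bytes
7,820 / 1,000,000 = 0.0078 MB

0.0078 MB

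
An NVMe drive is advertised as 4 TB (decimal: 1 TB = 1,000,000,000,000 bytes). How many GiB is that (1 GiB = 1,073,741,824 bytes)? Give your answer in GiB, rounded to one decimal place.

3,725.3 GiB

4 TB = 4 × 10^12 bytes = 4,000,000,000,000 bytes
1 GiB = 2^30 bytes = 1,073,741,824 bytes
4,000,000,000,000 / 1,073,741,824 = 3,725.3 GiB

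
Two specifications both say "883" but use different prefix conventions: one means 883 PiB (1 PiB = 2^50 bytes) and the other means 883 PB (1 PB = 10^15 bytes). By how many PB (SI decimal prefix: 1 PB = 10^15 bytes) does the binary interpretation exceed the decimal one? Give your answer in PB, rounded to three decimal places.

883 PiB = 883 × 1,125,899,906,842,624 = 994,169,617,742,036,992 bytes
883 PB = 883 × 1,000,000,000,000,000 = 883,000,000,000,000,000 bytes
difference = 111,169,617,742,036,992 bytes
111,169,617,742,036,992 / 1,000,000,000,000,000 = 111.170 PB

111.170 PB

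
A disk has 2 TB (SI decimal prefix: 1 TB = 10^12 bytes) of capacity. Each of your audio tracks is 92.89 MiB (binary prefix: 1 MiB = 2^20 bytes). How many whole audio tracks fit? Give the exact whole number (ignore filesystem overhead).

Capacity: 2 TB = 2,000,000,000,000 bytes
Per item: 92.89 MiB = 97,402,224.64 bytes
⌊2,000,000,000,000 / 97,402,224.64⌋ = 20,533

20,533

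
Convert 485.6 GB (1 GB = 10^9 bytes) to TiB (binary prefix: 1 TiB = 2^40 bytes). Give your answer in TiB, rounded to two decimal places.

0.44 TiB

485.6 GB = 485.6 × 10^9 bytes = 485,600,000,000 bytes
1 TiB = 2^40 bytes = 1,099,511,627,776 bytes
485,600,000,000 / 1,099,511,627,776 = 0.44 TiB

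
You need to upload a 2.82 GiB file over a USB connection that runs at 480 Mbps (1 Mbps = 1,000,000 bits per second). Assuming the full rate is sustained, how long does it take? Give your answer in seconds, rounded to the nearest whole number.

2.82 GiB = 3,027,951,943.68 bytes = 24,223,615,549.44 bits
480 Mbps = 480,000,000 bits/s
time = 24,223,615,549.44 / 480,000,000 = 50 s

50 seconds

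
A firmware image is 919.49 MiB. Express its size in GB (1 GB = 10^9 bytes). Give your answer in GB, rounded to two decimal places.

0.96 GB

919.49 MiB × 1,048,576 bytes/MiB = 964,155,146.24 bytes
1 GB = 1,000,000,000 bytes
964,155,146.24 / 1,000,000,000 = 0.96 GB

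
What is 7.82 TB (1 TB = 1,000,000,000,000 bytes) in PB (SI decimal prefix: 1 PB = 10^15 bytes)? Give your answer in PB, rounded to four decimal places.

7.82 TB = 7.82 × 10^12 bytes = 7,820,000,000,000 bytes
1 PB = 10^15 bytes = 1,000,000,000,000,000 bytes
7,820,000,000,000 / 1,000,000,000,000,000 = 0.0078 PB

0.0078 PB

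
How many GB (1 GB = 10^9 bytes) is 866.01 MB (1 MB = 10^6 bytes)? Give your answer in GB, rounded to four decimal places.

866.01 MB × 1,000,000 bytes/MB = 866,010,000 bytes
1 GB = 10^9 bytes = 1,000,000,000 bytes
866,010,000 / 1,000,000,000 = 0.8660 GB

0.8660 GB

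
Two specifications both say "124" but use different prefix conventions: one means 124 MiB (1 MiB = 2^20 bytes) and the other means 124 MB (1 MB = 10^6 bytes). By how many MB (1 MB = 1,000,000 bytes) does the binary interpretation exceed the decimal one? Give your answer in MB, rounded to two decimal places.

6.02 MB

124 MiB = 124 × 1,048,576 = 130,023,424 bytes
124 MB = 124 × 1,000,000 = 124,000,000 bytes
difference = 6,023,424 bytes
6,023,424 / 1,000,000 = 6.02 MB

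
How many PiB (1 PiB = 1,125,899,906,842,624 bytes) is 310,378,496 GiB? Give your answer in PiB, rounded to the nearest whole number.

296 PiB

310,378,496 GiB = 310,378,496 × 2^30 bytes = 333,266,372,425,416,704 bytes
1 PiB = 2^50 bytes = 1,125,899,906,842,624 bytes
333,266,372,425,416,704 / 1,125,899,906,842,624 = 296 PiB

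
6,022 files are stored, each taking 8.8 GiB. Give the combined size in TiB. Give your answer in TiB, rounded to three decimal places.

51.752 TiB

Total = 6,022 × 8.8 GiB = 52993.6 GiB
= 52993.6 × 1,073,741,824 bytes = 56,901,444,724,326.4 bytes
1 TiB = 1,099,511,627,776 bytes
56,901,444,724,326.4 / 1,099,511,627,776 = 51.752 TiB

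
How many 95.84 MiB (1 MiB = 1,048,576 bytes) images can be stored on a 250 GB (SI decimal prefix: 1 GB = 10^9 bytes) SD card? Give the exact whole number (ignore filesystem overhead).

Capacity: 250 GB = 250,000,000,000 bytes
Per item: 95.84 MiB = 100,495,523.84 bytes
⌊250,000,000,000 / 100,495,523.84⌋ = 2,487

2,487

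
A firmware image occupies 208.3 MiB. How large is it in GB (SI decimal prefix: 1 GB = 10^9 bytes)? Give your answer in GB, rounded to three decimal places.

0.218 GB

208.3 MiB = 208.3 × 2^20 bytes = 218,418,380.8 bytes
1 GB = 1,000,000,000 bytes
218,418,380.8 / 1,000,000,000 = 0.218 GB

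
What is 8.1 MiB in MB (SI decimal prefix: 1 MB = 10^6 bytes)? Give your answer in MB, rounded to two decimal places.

8.1 MiB × 1,048,576 bytes/MiB = 8,493,465.6 bytes
1 MB = 1,000,000 bytes
8,493,465.6 / 1,000,000 = 8.49 MB

8.49 MB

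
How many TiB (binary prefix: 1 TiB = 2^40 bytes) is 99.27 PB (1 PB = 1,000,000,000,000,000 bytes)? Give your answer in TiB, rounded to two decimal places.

90,285.54 TiB

99.27 PB × 1,000,000,000,000,000 bytes/PB = 99,270,000,000,000,000 bytes
1 TiB = 1,099,511,627,776 bytes
99,270,000,000,000,000 / 1,099,511,627,776 = 90,285.54 TiB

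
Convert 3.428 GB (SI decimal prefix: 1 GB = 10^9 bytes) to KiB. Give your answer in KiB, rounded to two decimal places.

3,347,656.25 KiB

3.428 GB × 1,000,000,000 bytes/GB = 3,428,000,000 bytes
1 KiB = 2^10 bytes = 1,024 bytes
3,428,000,000 / 1,024 = 3,347,656.25 KiB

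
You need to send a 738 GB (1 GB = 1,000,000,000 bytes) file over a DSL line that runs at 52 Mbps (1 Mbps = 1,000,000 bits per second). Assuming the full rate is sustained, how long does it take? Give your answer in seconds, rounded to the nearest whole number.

738 GB = 738,000,000,000 bytes = 5,904,000,000,000 bits
52 Mbps = 52,000,000 bits/s
time = 5,904,000,000,000 / 52,000,000 = 113,538 s

113,538 seconds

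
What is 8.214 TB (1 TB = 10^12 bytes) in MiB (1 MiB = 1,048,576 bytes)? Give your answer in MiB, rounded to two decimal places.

8.214 TB × 1,000,000,000,000 bytes/TB = 8,214,000,000,000 bytes
1 MiB = 2^20 bytes = 1,048,576 bytes
8,214,000,000,000 / 1,048,576 = 7,833,480.83 MiB

7,833,480.83 MiB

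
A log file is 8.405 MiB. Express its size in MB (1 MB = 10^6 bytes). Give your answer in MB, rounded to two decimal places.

8.405 MiB = 8.405 × 2^20 bytes = 8,813,281.28 bytes
1 MB = 1,000,000 bytes
8,813,281.28 / 1,000,000 = 8.81 MB

8.81 MB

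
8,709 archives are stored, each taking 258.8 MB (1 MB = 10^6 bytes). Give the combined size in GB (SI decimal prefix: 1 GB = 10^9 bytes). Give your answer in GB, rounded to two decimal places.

2,253.89 GB

Total = 8,709 × 258.8 MB = 2253889.2 MB
= 2253889.2 × 1,000,000 bytes = 2,253,889,200,000 bytes
1 GB = 1,000,000,000 bytes
2,253,889,200,000 / 1,000,000,000 = 2,253.89 GB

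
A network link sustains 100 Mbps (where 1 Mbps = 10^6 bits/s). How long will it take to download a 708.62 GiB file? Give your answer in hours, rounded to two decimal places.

708.62 GiB = 760,874,931,322.88 bytes = 6,086,999,450,583.04 bits
100 Mbps = 100,000,000 bits/s
time = 6,086,999,450,583.04 / 100,000,000 = 60,869.9945 s
60,869.9945 s / 3600 = 16.91 hours

16.91 hours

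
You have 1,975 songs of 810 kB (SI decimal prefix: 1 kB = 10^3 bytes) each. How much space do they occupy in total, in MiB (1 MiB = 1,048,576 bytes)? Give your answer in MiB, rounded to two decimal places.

1,525.64 MiB

Total = 1,975 × 810 kB = 1,599,750 kB
= 1,599,750 × 1,000 bytes = 1,599,750,000 bytes
1 MiB = 1,048,576 bytes
1,599,750,000 / 1,048,576 = 1,525.64 MiB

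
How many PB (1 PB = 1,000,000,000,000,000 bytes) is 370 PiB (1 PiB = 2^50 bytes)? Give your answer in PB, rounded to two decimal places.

416.58 PB

370 PiB = 370 × 2^50 bytes = 416,582,965,531,770,880 bytes
1 PB = 10^15 bytes = 1,000,000,000,000,000 bytes
416,582,965,531,770,880 / 1,000,000,000,000,000 = 416.58 PB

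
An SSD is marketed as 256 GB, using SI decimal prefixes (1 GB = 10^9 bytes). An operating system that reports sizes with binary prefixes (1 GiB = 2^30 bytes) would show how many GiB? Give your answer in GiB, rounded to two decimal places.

238.42 GiB

256 GB × 1,000,000,000 bytes/GB = 256,000,000,000 bytes
1 GiB = 1,073,741,824 bytes
256,000,000,000 / 1,073,741,824 = 238.42 GiB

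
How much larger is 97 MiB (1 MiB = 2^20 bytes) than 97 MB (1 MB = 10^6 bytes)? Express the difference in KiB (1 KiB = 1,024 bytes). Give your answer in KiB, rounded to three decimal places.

97 MiB = 97 × 1,048,576 = 101,711,872 bytes
97 MB = 97 × 1,000,000 = 97,000,000 bytes
difference = 4,711,872 bytes
4,711,872 / 1,024 = 4,601.438 KiB

4,601.438 KiB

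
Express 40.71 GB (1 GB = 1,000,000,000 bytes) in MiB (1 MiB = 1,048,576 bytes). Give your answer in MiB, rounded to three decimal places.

38,824.081 MiB

40.71 GB × 1,000,000,000 bytes/GB = 40,710,000,000 bytes
1 MiB = 2^20 bytes = 1,048,576 bytes
40,710,000,000 / 1,048,576 = 38,824.081 MiB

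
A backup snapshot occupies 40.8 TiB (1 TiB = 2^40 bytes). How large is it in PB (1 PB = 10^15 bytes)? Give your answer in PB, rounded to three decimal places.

0.045 PB

40.8 TiB = 40.8 × 2^40 bytes = 44,860,074,413,260.8 bytes
1 PB = 10^15 bytes = 1,000,000,000,000,000 bytes
44,860,074,413,260.8 / 1,000,000,000,000,000 = 0.045 PB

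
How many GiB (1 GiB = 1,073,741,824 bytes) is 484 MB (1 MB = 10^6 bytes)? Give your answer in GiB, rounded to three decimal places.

484 MB × 1,000,000 bytes/MB = 484,000,000 bytes
1 GiB = 2^30 bytes = 1,073,741,824 bytes
484,000,000 / 1,073,741,824 = 0.451 GiB

0.451 GiB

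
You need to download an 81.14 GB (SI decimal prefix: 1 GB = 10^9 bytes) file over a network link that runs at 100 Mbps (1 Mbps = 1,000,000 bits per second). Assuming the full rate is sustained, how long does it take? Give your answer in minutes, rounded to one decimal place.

108.2 minutes

81.14 GB = 81,140,000,000 bytes = 649,120,000,000 bits
100 Mbps = 100,000,000 bits/s
time = 649,120,000,000 / 100,000,000 = 6,491.20 s
6,491.20 s / 60 = 108.2 minutes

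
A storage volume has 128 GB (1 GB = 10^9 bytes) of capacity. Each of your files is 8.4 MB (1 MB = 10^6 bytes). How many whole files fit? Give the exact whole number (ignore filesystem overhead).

Capacity: 128 GB = 128,000,000,000 bytes
Per item: 8.4 MB = 8,400,000 bytes
⌊128,000,000,000 / 8,400,000⌋ = 15,238

15,238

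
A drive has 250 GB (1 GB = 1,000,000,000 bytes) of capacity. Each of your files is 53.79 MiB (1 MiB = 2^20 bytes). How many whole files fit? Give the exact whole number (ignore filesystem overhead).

Capacity: 250 GB = 250,000,000,000 bytes
Per item: 53.79 MiB = 56,402,903.04 bytes
⌊250,000,000,000 / 56,402,903.04⌋ = 4,432

4,432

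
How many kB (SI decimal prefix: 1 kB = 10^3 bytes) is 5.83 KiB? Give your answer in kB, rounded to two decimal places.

5.83 KiB = 5.83 × 2^10 bytes = 5,969.92 bytes
1 kB = 10^3 bytes = 1,000 bytes
5,969.92 / 1,000 = 5.97 kB

5.97 kB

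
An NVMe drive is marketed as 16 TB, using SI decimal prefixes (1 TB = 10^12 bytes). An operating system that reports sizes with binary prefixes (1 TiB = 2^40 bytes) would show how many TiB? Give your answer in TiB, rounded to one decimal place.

14.6 TiB

16 TB × 1,000,000,000,000 bytes/TB = 16,000,000,000,000 bytes
1 TiB = 2^40 bytes = 1,099,511,627,776 bytes
16,000,000,000,000 / 1,099,511,627,776 = 14.6 TiB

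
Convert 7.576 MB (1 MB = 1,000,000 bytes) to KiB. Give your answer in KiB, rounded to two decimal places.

7,398.44 KiB

7.576 MB × 1,000,000 bytes/MB = 7,576,000 bytes
1 KiB = 2^10 bytes = 1,024 bytes
7,576,000 / 1,024 = 7,398.44 KiB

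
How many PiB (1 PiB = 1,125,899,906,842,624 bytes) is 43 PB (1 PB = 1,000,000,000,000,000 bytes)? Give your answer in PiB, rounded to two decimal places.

43 PB = 43 × 10^15 bytes = 43,000,000,000,000,000 bytes
1 PiB = 2^50 bytes = 1,125,899,906,842,624 bytes
43,000,000,000,000,000 / 1,125,899,906,842,624 = 38.19 PiB

38.19 PiB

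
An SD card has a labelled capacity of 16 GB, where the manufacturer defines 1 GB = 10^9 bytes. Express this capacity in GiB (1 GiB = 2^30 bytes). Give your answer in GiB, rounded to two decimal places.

16 GB = 16 × 10^9 bytes = 16,000,000,000 bytes
1 GiB = 1,073,741,824 bytes
16,000,000,000 / 1,073,741,824 = 14.90 GiB

14.90 GiB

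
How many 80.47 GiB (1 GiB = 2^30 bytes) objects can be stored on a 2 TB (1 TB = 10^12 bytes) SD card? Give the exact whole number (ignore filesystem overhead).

23

Capacity: 2 TB = 2,000,000,000,000 bytes
Per item: 80.47 GiB = 86,404,004,577.28 bytes
⌊2,000,000,000,000 / 86,404,004,577.28⌋ = 23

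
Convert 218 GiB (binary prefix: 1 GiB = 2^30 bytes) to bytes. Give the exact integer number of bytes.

234,075,717,632 bytes

218 × 1,073,741,824 = 234,075,717,632 bytes  (1 GiB = 2^30 bytes)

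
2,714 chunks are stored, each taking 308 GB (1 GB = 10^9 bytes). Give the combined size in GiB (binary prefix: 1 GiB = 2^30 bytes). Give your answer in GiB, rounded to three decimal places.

Total = 2,714 × 308 GB = 835,912 GB
= 835,912 × 1,000,000,000 bytes = 835,912,000,000,000 bytes
1 GiB = 1,073,741,824 bytes
835,912,000,000,000 / 1,073,741,824 = 778,503.716 GiB

778,503.716 GiB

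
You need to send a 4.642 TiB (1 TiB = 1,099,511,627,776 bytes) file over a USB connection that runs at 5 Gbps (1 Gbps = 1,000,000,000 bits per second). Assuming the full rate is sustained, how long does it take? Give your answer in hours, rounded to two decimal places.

4.642 TiB = 5,103,932,976,136.192 bytes = 40,831,463,809,089.536 bits
5 Gbps = 5,000,000,000 bits/s
time = 40,831,463,809,089.536 / 5,000,000,000 = 8,166.2928 s
8,166.2928 s / 3600 = 2.27 hours

2.27 hours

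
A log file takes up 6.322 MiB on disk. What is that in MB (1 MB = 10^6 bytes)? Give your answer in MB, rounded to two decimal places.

6.322 MiB × 1,048,576 bytes/MiB = 6,629,097.472 bytes
1 MB = 1,000,000 bytes
6,629,097.472 / 1,000,000 = 6.63 MB

6.63 MB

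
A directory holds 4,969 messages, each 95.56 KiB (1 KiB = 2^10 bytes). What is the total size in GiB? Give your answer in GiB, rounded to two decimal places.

0.45 GiB

Total = 4,969 × 95.56 KiB = 474837.64 KiB
= 474837.64 × 1,024 bytes = 486,233,743.36 bytes
1 GiB = 1,073,741,824 bytes
486,233,743.36 / 1,073,741,824 = 0.45 GiB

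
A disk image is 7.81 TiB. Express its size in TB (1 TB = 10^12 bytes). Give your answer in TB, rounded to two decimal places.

8.59 TB

7.81 TiB = 7.81 × 2^40 bytes = 8,587,185,812,930.56 bytes
1 TB = 1,000,000,000,000 bytes
8,587,185,812,930.56 / 1,000,000,000,000 = 8.59 TB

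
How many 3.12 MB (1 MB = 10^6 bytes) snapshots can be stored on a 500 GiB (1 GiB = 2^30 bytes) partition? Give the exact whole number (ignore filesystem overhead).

Capacity: 500 GiB = 536,870,912,000 bytes
Per item: 3.12 MB = 3,120,000 bytes
⌊536,870,912,000 / 3,120,000⌋ = 172,074

172,074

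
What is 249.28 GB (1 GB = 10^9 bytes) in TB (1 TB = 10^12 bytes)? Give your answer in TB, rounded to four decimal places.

249.28 GB = 249.28 × 10^9 bytes = 249,280,000,000 bytes
1 TB = 1,000,000,000,000 bytes
249,280,000,000 / 1,000,000,000,000 = 0.2493 TB

0.2493 TB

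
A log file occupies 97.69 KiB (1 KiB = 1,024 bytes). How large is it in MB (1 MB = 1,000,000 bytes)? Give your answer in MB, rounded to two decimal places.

0.10 MB

97.69 KiB = 97.69 × 2^10 bytes = 100,034.56 bytes
1 MB = 10^6 bytes = 1,000,000 bytes
100,034.56 / 1,000,000 = 0.10 MB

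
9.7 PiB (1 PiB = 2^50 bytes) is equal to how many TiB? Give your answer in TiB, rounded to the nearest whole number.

9,933 TiB

9.7 PiB = 9.7 × 2^50 bytes = 10,921,229,096,373,452.8 bytes
1 TiB = 2^40 bytes = 1,099,511,627,776 bytes
10,921,229,096,373,452.8 / 1,099,511,627,776 = 9,933 TiB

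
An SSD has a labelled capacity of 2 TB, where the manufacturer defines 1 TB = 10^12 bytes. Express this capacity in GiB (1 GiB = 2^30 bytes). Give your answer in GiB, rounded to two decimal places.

1,862.65 GiB

2 TB = 2 × 10^12 bytes = 2,000,000,000,000 bytes
1 GiB = 1,073,741,824 bytes
2,000,000,000,000 / 1,073,741,824 = 1,862.65 GiB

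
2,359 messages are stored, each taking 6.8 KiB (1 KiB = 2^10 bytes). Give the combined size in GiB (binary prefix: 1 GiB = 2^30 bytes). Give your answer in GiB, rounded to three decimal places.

Total = 2,359 × 6.8 KiB = 16041.2 KiB
= 16041.2 × 1,024 bytes = 16,426,188.8 bytes
1 GiB = 1,073,741,824 bytes
16,426,188.8 / 1,073,741,824 = 0.015 GiB

0.015 GiB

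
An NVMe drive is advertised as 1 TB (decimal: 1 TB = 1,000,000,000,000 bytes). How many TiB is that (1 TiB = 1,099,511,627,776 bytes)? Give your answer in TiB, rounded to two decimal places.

1 TB × 1,000,000,000,000 bytes/TB = 1,000,000,000,000 bytes
1 TiB = 2^40 bytes = 1,099,511,627,776 bytes
1,000,000,000,000 / 1,099,511,627,776 = 0.91 TiB

0.91 TiB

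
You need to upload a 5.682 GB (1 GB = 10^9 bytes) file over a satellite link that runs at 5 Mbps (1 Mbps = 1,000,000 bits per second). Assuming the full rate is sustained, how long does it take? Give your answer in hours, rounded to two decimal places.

5.682 GB = 5,682,000,000 bytes = 45,456,000,000 bits
5 Mbps = 5,000,000 bits/s
time = 45,456,000,000 / 5,000,000 = 9,091.2000 s
9,091.2000 s / 3600 = 2.53 hours

2.53 hours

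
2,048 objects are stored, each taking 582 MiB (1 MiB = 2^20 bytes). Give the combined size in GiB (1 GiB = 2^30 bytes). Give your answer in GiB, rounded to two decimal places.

Total = 2,048 × 582 MiB = 1,191,936 MiB
= 1,191,936 × 1,048,576 bytes = 1,249,835,483,136 bytes
1 GiB = 1,073,741,824 bytes
1,249,835,483,136 / 1,073,741,824 = 1,164.00 GiB

1,164.00 GiB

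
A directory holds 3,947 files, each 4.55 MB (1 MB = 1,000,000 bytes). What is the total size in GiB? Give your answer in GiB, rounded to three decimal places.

16.725 GiB

Total = 3,947 × 4.55 MB = 17958.85 MB
= 17958.85 × 1,000,000 bytes = 17,958,850,000 bytes
1 GiB = 1,073,741,824 bytes
17,958,850,000 / 1,073,741,824 = 16.725 GiB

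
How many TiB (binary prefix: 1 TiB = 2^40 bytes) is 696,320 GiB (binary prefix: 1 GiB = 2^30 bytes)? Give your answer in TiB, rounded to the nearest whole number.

696,320 GiB = 696,320 × 2^30 bytes = 747,667,906,887,680 bytes
1 TiB = 1,099,511,627,776 bytes
747,667,906,887,680 / 1,099,511,627,776 = 680 TiB

680 TiB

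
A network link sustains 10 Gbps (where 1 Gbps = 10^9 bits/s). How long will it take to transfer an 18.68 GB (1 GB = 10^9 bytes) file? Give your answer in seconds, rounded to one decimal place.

14.9 seconds

18.68 GB = 18,680,000,000 bytes = 149,440,000,000 bits
10 Gbps = 10,000,000,000 bits/s
time = 149,440,000,000 / 10,000,000,000 = 14.9 s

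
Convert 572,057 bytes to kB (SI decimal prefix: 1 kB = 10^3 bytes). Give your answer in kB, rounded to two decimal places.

572.06 kB

572,057 bytes given.
1 kB = 10^3 bytes = 1,000 bytes
572,057 / 1,000 = 572.06 kB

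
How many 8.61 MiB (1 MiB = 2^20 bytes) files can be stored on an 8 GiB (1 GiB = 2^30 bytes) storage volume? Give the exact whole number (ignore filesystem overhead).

Capacity: 8 GiB = 8,589,934,592 bytes
Per item: 8.61 MiB = 9,028,239.36 bytes
⌊8,589,934,592 / 9,028,239.36⌋ = 951

951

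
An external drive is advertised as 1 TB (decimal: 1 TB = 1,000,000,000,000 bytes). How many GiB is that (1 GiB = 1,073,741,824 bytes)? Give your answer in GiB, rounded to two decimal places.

1 TB × 1,000,000,000,000 bytes/TB = 1,000,000,000,000 bytes
1 GiB = 1,073,741,824 bytes
1,000,000,000,000 / 1,073,741,824 = 931.32 GiB

931.32 GiB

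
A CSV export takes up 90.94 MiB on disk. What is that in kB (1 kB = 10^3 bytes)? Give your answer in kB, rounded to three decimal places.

90.94 MiB = 90.94 × 2^20 bytes = 95,357,501.44 bytes
1 kB = 10^3 bytes = 1,000 bytes
95,357,501.44 / 1,000 = 95,357.501 kB

95,357.501 kB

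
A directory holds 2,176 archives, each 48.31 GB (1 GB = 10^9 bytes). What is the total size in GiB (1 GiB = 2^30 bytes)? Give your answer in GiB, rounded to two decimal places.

97,903.01 GiB

Total = 2,176 × 48.31 GB = 105122.56 GB
= 105122.56 × 1,000,000,000 bytes = 105,122,560,000,000 bytes
1 GiB = 1,073,741,824 bytes
105,122,560,000,000 / 1,073,741,824 = 97,903.01 GiB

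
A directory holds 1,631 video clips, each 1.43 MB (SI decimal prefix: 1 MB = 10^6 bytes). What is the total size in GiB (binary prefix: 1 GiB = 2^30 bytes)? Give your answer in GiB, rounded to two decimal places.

2.17 GiB

Total = 1,631 × 1.43 MB = 2332.33 MB
= 2332.33 × 1,000,000 bytes = 2,332,330,000 bytes
1 GiB = 1,073,741,824 bytes
2,332,330,000 / 1,073,741,824 = 2.17 GiB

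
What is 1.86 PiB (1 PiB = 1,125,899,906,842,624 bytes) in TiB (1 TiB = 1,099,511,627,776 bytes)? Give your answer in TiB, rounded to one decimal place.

1,904.6 TiB

1.86 PiB = 1.86 × 2^50 bytes = 2,094,173,826,727,280.64 bytes
1 TiB = 1,099,511,627,776 bytes
2,094,173,826,727,280.64 / 1,099,511,627,776 = 1,904.6 TiB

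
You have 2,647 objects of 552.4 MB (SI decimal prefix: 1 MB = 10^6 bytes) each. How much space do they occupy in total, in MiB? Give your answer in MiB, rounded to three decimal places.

Total = 2,647 × 552.4 MB = 1462202.8 MB
= 1462202.8 × 1,000,000 bytes = 1,462,202,800,000 bytes
1 MiB = 1,048,576 bytes
1,462,202,800,000 / 1,048,576 = 1,394,465.256 MiB

1,394,465.256 MiB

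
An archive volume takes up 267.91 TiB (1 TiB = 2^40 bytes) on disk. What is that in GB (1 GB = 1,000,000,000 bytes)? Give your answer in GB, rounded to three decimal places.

294,570.160 GB

267.91 TiB × 1,099,511,627,776 bytes/TiB = 294,570,160,197,468.16 bytes
1 GB = 1,000,000,000 bytes
294,570,160,197,468.16 / 1,000,000,000 = 294,570.160 GB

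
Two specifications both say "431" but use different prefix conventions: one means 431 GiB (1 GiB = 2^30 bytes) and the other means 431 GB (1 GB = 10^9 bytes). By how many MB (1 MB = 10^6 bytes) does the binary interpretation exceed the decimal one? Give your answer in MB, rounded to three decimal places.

431 GiB = 431 × 1,073,741,824 = 462,782,726,144 bytes
431 GB = 431 × 1,000,000,000 = 431,000,000,000 bytes
difference = 31,782,726,144 bytes
31,782,726,144 / 1,000,000 = 31,782.726 MB

31,782.726 MB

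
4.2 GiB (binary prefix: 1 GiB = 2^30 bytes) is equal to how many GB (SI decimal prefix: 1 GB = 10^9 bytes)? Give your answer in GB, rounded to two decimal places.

4.51 GB

4.2 GiB = 4.2 × 2^30 bytes = 4,509,715,660.8 bytes
1 GB = 1,000,000,000 bytes
4,509,715,660.8 / 1,000,000,000 = 4.51 GB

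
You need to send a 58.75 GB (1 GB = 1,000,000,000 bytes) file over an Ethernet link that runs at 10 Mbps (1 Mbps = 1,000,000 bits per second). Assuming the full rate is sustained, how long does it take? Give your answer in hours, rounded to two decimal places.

58.75 GB = 58,750,000,000 bytes = 470,000,000,000 bits
10 Mbps = 10,000,000 bits/s
time = 470,000,000,000 / 10,000,000 = 47,000.0000 s
47,000.0000 s / 3600 = 13.06 hours

13.06 hours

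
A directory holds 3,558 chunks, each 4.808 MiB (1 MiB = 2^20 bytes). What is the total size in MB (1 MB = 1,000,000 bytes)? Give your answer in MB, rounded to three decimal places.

Total = 3,558 × 4.808 MiB = 17106.864 MiB
= 17106.864 × 1,048,576 bytes = 17,937,847,025.664 bytes
1 MB = 1,000,000 bytes
17,937,847,025.664 / 1,000,000 = 17,937.847 MB

17,937.847 MB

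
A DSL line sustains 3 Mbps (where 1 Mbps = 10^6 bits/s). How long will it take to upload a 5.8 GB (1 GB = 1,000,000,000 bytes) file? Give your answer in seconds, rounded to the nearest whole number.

5.8 GB = 5,800,000,000 bytes = 46,400,000,000 bits
3 Mbps = 3,000,000 bits/s
time = 46,400,000,000 / 3,000,000 = 15,467 s

15,467 seconds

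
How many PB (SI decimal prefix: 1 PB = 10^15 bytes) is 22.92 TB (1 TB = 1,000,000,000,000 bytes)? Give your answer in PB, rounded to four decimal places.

0.0229 PB

22.92 TB = 22.92 × 10^12 bytes = 22,920,000,000,000 bytes
1 PB = 10^15 bytes = 1,000,000,000,000,000 bytes
22,920,000,000,000 / 1,000,000,000,000,000 = 0.0229 PB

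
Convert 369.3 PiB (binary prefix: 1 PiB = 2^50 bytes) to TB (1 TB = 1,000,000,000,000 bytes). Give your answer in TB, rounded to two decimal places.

415,794.84 TB

369.3 PiB × 1,125,899,906,842,624 bytes/PiB = 415,794,835,596,981,043.2 bytes
1 TB = 10^12 bytes = 1,000,000,000,000 bytes
415,794,835,596,981,043.2 / 1,000,000,000,000 = 415,794.84 TB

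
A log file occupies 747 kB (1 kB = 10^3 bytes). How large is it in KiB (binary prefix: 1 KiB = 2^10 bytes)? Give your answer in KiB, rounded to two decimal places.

729.49 KiB

747 kB = 747 × 10^3 bytes = 747,000 bytes
1 KiB = 1,024 bytes
747,000 / 1,024 = 729.49 KiB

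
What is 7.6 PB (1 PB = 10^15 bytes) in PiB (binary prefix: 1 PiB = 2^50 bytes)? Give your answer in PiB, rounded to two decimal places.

7.6 PB = 7.6 × 10^15 bytes = 7,600,000,000,000,000 bytes
1 PiB = 1,125,899,906,842,624 bytes
7,600,000,000,000,000 / 1,125,899,906,842,624 = 6.75 PiB

6.75 PiB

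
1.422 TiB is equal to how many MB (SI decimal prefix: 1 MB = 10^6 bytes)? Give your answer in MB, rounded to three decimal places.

1.422 TiB = 1.422 × 2^40 bytes = 1,563,505,534,697.472 bytes
1 MB = 1,000,000 bytes
1,563,505,534,697.472 / 1,000,000 = 1,563,505.535 MB

1,563,505.535 MB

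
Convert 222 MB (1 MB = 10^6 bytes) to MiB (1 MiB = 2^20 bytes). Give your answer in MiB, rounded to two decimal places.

211.72 MiB

222 MB × 1,000,000 bytes/MB = 222,000,000 bytes
1 MiB = 1,048,576 bytes
222,000,000 / 1,048,576 = 211.72 MiB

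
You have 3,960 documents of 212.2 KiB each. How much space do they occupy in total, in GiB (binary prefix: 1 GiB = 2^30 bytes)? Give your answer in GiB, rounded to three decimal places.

0.801 GiB

Total = 3,960 × 212.2 KiB = 840,312 KiB
= 840,312 × 1,024 bytes = 860,479,488 bytes
1 GiB = 1,073,741,824 bytes
860,479,488 / 1,073,741,824 = 0.801 GiB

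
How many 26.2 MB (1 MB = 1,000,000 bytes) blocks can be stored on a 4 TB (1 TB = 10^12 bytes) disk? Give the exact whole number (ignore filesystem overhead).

Capacity: 4 TB = 4,000,000,000,000 bytes
Per item: 26.2 MB = 26,200,000 bytes
⌊4,000,000,000,000 / 26,200,000⌋ = 152,671

152,671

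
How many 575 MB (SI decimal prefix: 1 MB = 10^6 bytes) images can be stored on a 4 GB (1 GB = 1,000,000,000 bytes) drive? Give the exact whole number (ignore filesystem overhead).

Capacity: 4 GB = 4,000,000,000 bytes
Per item: 575 MB = 575,000,000 bytes
⌊4,000,000,000 / 575,000,000⌋ = 6

6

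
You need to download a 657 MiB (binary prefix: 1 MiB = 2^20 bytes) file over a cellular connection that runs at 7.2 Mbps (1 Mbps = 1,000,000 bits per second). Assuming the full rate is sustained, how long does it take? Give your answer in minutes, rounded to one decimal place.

12.8 minutes

657 MiB = 688,914,432 bytes = 5,511,315,456 bits
7.2 Mbps = 7,200,000 bits/s
time = 5,511,315,456 / 7,200,000 = 765.46 s
765.46 s / 60 = 12.8 minutes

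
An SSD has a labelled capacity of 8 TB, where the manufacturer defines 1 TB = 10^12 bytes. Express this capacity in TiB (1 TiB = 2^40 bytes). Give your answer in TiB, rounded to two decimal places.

7.28 TiB

8 TB × 1,000,000,000,000 bytes/TB = 8,000,000,000,000 bytes
1 TiB = 2^40 bytes = 1,099,511,627,776 bytes
8,000,000,000,000 / 1,099,511,627,776 = 7.28 TiB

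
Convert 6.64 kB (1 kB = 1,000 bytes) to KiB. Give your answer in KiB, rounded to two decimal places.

6.64 kB = 6.64 × 10^3 bytes = 6,640 bytes
1 KiB = 1,024 bytes
6,640 / 1,024 = 6.48 KiB

6.48 KiB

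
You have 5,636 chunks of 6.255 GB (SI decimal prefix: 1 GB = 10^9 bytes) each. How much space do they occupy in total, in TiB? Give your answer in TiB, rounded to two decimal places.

Total = 5,636 × 6.255 GB = 35253.18 GB
= 35253.18 × 1,000,000,000 bytes = 35,253,180,000,000 bytes
1 TiB = 1,099,511,627,776 bytes
35,253,180,000,000 / 1,099,511,627,776 = 32.06 TiB

32.06 TiB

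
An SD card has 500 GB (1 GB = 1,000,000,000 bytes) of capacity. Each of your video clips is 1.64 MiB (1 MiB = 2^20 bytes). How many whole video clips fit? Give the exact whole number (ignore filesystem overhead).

Capacity: 500 GB = 500,000,000,000 bytes
Per item: 1.64 MiB = 1,719,664.64 bytes
⌊500,000,000,000 / 1,719,664.64⌋ = 290,754

290,754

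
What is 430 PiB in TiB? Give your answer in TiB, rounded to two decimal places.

440,320.00 TiB

430 PiB × 1,125,899,906,842,624 bytes/PiB = 484,136,959,942,328,320 bytes
1 TiB = 1,099,511,627,776 bytes
484,136,959,942,328,320 / 1,099,511,627,776 = 440,320.00 TiB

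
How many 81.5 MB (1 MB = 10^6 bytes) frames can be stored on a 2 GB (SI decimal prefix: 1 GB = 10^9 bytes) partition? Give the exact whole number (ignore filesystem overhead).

Capacity: 2 GB = 2,000,000,000 bytes
Per item: 81.5 MB = 81,500,000 bytes
⌊2,000,000,000 / 81,500,000⌋ = 24

24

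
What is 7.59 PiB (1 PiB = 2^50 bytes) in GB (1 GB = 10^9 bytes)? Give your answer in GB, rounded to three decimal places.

7.59 PiB × 1,125,899,906,842,624 bytes/PiB = 8,545,580,292,935,516.16 bytes
1 GB = 1,000,000,000 bytes
8,545,580,292,935,516.16 / 1,000,000,000 = 8,545,580.293 GB

8,545,580.293 GB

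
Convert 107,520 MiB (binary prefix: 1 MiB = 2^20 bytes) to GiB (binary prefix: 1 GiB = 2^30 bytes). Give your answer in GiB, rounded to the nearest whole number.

105 GiB

107,520 MiB × 1,048,576 bytes/MiB = 112,742,891,520 bytes
1 GiB = 1,073,741,824 bytes
112,742,891,520 / 1,073,741,824 = 105 GiB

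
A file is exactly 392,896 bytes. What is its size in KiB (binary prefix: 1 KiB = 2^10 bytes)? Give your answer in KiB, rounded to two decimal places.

383.69 KiB

392,896 bytes given.
1 KiB = 1,024 bytes
392,896 / 1,024 = 383.69 KiB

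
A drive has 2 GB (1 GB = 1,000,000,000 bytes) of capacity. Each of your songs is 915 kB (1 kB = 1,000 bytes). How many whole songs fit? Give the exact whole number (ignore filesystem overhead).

Capacity: 2 GB = 2,000,000,000 bytes
Per item: 915 kB = 915,000 bytes
⌊2,000,000,000 / 915,000⌋ = 2,185

2,185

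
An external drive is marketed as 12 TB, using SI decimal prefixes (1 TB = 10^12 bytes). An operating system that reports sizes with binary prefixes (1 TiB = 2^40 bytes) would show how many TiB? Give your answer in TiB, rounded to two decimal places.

12 TB = 12 × 10^12 bytes = 12,000,000,000,000 bytes
1 TiB = 2^40 bytes = 1,099,511,627,776 bytes
12,000,000,000,000 / 1,099,511,627,776 = 10.91 TiB

10.91 TiB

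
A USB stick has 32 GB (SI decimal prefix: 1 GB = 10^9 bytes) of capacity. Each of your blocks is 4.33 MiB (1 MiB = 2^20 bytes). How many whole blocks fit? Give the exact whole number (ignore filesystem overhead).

7,047

Capacity: 32 GB = 32,000,000,000 bytes
Per item: 4.33 MiB = 4,540,334.08 bytes
⌊32,000,000,000 / 4,540,334.08⌋ = 7,047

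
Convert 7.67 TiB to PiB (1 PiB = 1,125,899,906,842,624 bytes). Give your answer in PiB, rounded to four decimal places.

7.67 TiB = 7.67 × 2^40 bytes = 8,433,254,185,041.92 bytes
1 PiB = 2^50 bytes = 1,125,899,906,842,624 bytes
8,433,254,185,041.92 / 1,125,899,906,842,624 = 0.0075 PiB

0.0075 PiB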